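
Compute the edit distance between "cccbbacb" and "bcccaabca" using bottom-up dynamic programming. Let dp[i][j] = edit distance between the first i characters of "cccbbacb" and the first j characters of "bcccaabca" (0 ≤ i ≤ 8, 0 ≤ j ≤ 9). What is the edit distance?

   ''  b  c  c  c  a  a  b  c  a
''  0  1  2  3  4  5  6  7  8  9
 c  1  1  1  2  3  4  5  6  7  8
 c  2  2  1  1  2  3  4  5  6  7
 c  3  3  2  1  1  2  3  4  5  6
 b  4  3  3  2  2  2  3  3  4  5
 b  5  4  4  3  3  3  3  3  4  5
 a  6  5  5  4  4  3  3  4  4  4
 c  7  6  5  5  4  4  4  4  4  5
 b  8  7  6  6  5  5  5  4  5  5

5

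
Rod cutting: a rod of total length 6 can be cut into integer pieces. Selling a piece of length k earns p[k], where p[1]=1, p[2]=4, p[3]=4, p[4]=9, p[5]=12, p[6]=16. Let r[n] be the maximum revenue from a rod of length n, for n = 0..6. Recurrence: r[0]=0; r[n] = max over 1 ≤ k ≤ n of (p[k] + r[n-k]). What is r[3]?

5

   n    0    1    2    3    4    5    6
r[n]    0    1    4    5    9   12   16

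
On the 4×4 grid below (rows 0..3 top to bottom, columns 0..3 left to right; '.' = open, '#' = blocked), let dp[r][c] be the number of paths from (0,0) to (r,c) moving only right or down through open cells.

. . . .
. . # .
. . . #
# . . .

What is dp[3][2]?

6

r\c   0   1   2   3
  0   1   1   1   1
  1   1   2   0   1
  2   1   3   3   0
  3   0   3   6   6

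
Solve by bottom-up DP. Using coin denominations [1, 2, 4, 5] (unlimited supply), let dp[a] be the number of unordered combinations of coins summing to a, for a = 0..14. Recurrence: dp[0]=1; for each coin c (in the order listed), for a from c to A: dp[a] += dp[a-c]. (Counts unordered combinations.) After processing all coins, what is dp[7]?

8

after  coin     0     1     2     3     4     5     6     7     8     9    10    11    12    13    14
          1     1     1     1     1     1     1     1     1     1     1     1     1     1     1     1
          2     1     1     2     2     3     3     4     4     5     5     6     6     7     7     8
          4     1     1     2     2     4     4     6     6     9     9    12    12    16    16    20
          5     1     1     2     2     4     5     7     8    11    13    17    19    24    27    33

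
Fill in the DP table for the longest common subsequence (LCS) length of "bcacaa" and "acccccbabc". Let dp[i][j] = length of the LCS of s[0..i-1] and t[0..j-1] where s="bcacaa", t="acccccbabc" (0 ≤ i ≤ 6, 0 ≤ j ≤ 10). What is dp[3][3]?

   ''  a  c  c  c  c  c  b  a  b  c
''  0  0  0  0  0  0  0  0  0  0  0
 b  0  0  0  0  0  0  0  1  1  1  1
 c  0  0  1  1  1  1  1  1  1  1  2
 a  0  1  1  1  1  1  1  1  2  2  2
 c  0  1  2  2  2  2  2  2  2  2  3
 a  0  1  2  2  2  2  2  2  3  3  3
 a  0  1  2  2  2  2  2  2  3  3  3

1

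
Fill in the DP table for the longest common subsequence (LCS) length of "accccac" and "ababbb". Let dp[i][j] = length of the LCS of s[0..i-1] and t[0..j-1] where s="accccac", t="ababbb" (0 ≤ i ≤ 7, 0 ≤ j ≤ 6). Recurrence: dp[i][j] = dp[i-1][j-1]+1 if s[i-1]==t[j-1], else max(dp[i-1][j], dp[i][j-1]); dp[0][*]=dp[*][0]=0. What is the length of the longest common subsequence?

   ''  a  b  a  b  b  b
''  0  0  0  0  0  0  0
 a  0  1  1  1  1  1  1
 c  0  1  1  1  1  1  1
 c  0  1  1  1  1  1  1
 c  0  1  1  1  1  1  1
 c  0  1  1  1  1  1  1
 a  0  1  1  2  2  2  2
 c  0  1  1  2  2  2  2

2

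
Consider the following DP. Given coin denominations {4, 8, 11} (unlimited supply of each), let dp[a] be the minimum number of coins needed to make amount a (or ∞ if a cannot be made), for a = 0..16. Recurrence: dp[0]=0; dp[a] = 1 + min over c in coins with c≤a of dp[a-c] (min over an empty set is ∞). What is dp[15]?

2

 a  0  1  2  3  4  5  6  7  8  9 10 11 12 13 14 15 16
dp  0  -  -  -  1  -  -  -  1  -  -  1  2  -  -  2  2
(- denotes ∞ / unreachable)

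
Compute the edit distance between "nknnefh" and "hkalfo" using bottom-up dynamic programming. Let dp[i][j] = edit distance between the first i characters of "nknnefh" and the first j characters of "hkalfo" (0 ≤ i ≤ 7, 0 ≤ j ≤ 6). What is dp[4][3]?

   ''  h  k  a  l  f  o
''  0  1  2  3  4  5  6
 n  1  1  2  3  4  5  6
 k  2  2  1  2  3  4  5
 n  3  3  2  2  3  4  5
 n  4  4  3  3  3  4  5
 e  5  5  4  4  4  4  5
 f  6  6  5  5  5  4  5
 h  7  6  6  6  6  5  5

3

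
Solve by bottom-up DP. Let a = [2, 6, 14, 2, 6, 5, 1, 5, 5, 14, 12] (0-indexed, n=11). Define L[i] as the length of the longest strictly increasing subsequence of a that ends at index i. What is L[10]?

3

   i    0    1    2    3    4    5    6    7    8    9   10
a[i]    2    6   14    2    6    5    1    5    5   14   12
L[i]    1    2    3    1    2    2    1    2    2    3    3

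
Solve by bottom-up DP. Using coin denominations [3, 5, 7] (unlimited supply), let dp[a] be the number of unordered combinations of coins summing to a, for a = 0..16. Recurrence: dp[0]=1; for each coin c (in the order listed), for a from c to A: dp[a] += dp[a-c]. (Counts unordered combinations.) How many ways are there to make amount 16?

2

after  coin     0     1     2     3     4     5     6     7     8     9    10    11    12    13    14    15    16
          3     1     0     0     1     0     0     1     0     0     1     0     0     1     0     0     1     0
          5     1     0     0     1     0     1     1     0     1     1     1     1     1     1     1     2     1
          7     1     0     0     1     0     1     1     1     1     1     2     1     2     2     2     3     2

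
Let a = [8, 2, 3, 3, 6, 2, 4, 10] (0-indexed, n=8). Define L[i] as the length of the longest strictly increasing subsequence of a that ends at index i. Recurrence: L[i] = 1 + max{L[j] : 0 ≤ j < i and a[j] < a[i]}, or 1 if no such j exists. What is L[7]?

4

   i    0    1    2    3    4    5    6    7
a[i]    8    2    3    3    6    2    4   10
L[i]    1    1    2    2    3    1    3    4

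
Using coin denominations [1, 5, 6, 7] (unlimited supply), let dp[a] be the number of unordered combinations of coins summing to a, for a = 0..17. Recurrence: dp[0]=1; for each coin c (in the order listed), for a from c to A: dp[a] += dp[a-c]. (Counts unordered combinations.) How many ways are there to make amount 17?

after  coin     0     1     2     3     4     5     6     7     8     9    10    11    12    13    14    15    16    17
          1     1     1     1     1     1     1     1     1     1     1     1     1     1     1     1     1     1     1
          5     1     1     1     1     1     2     2     2     2     2     3     3     3     3     3     4     4     4
          6     1     1     1     1     1     2     3     3     3     3     4     5     6     6     6     7     8     9
          7     1     1     1     1     1     2     3     4     4     4     5     6     8     9    10    11    12    14

14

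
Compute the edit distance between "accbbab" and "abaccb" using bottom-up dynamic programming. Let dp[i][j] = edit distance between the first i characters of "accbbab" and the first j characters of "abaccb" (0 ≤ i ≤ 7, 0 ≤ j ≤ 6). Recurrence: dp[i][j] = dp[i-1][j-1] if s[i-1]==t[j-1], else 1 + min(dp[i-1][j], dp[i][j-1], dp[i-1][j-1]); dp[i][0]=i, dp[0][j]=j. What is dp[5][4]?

4

   ''  a  b  a  c  c  b
''  0  1  2  3  4  5  6
 a  1  0  1  2  3  4  5
 c  2  1  1  2  2  3  4
 c  3  2  2  2  2  2  3
 b  4  3  2  3  3  3  2
 b  5  4  3  3  4  4  3
 a  6  5  4  3  4  5  4
 b  7  6  5  4  4  5  5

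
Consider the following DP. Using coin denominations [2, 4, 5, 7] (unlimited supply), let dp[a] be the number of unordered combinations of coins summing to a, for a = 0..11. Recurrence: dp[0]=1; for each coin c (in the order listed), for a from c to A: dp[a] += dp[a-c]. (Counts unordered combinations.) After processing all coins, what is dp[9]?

3

after  coin     0     1     2     3     4     5     6     7     8     9    10    11
          2     1     0     1     0     1     0     1     0     1     0     1     0
          4     1     0     1     0     2     0     2     0     3     0     3     0
          5     1     0     1     0     2     1     2     1     3     2     4     2
          7     1     0     1     0     2     1     2     2     3     3     4     4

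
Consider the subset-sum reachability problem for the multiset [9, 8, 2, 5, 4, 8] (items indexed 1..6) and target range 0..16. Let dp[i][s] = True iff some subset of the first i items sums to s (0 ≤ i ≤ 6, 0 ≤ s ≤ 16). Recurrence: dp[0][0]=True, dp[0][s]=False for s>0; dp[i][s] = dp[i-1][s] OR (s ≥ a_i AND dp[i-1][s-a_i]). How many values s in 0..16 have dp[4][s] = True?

i\s   0   1   2   3   4   5   6   7   8   9  10  11  12  13  14  15  16
  0   T   F   F   F   F   F   F   F   F   F   F   F   F   F   F   F   F
  1   T   F   F   F   F   F   F   F   F   T   F   F   F   F   F   F   F
  2   T   F   F   F   F   F   F   F   T   T   F   F   F   F   F   F   F
  3   T   F   T   F   F   F   F   F   T   T   T   T   F   F   F   F   F
  4   T   F   T   F   F   T   F   T   T   T   T   T   F   T   T   T   T
  5   T   F   T   F   T   T   T   T   T   T   T   T   T   T   T   T   T
  6   T   F   T   F   T   T   T   T   T   T   T   T   T   T   T   T   T

12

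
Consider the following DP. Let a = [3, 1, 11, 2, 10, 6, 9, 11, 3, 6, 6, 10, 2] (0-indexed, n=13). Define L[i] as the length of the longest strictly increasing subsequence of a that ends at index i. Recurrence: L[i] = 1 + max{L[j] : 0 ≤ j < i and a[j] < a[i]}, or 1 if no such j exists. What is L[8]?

   i    0    1    2    3    4    5    6    7    8    9   10   11   12
a[i]    3    1   11    2   10    6    9   11    3    6    6   10    2
L[i]    1    1    2    2    3    3    4    5    3    4    4    5    2

3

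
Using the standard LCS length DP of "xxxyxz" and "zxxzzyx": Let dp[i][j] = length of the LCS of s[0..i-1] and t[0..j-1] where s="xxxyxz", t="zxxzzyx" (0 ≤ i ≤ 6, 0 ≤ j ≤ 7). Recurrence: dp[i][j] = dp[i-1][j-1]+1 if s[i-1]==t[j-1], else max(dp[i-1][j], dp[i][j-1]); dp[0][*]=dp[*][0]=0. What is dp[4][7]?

   ''  z  x  x  z  z  y  x
''  0  0  0  0  0  0  0  0
 x  0  0  1  1  1  1  1  1
 x  0  0  1  2  2  2  2  2
 x  0  0  1  2  2  2  2  3
 y  0  0  1  2  2  2  3  3
 x  0  0  1  2  2  2  3  4
 z  0  1  1  2  3  3  3  4

3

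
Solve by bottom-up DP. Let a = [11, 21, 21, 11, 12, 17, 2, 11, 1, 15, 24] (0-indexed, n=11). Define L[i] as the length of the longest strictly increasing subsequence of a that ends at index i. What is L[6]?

   i    0    1    2    3    4    5    6    7    8    9   10
a[i]   11   21   21   11   12   17    2   11    1   15   24
L[i]    1    2    2    1    2    3    1    2    1    3    4

1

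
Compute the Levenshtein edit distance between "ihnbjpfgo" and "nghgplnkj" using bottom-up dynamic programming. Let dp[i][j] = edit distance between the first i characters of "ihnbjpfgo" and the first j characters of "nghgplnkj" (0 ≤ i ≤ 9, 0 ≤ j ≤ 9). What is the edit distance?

   ''  n  g  h  g  p  l  n  k  j
''  0  1  2  3  4  5  6  7  8  9
 i  1  1  2  3  4  5  6  7  8  9
 h  2  2  2  2  3  4  5  6  7  8
 n  3  2  3  3  3  4  5  5  6  7
 b  4  3  3  4  4  4  5  6  6  7
 j  5  4  4  4  5  5  5  6  7  6
 p  6  5  5  5  5  5  6  6  7  7
 f  7  6  6  6  6  6  6  7  7  8
 g  8  7  6  7  6  7  7  7  8  8
 o  9  8  7  7  7  7  8  8  8  9

9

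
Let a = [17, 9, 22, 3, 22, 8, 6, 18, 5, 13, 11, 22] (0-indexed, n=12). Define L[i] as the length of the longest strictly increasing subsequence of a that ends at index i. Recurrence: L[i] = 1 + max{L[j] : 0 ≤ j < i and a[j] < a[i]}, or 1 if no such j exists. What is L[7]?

   i    0    1    2    3    4    5    6    7    8    9   10   11
a[i]   17    9   22    3   22    8    6   18    5   13   11   22
L[i]    1    1    2    1    2    2    2    3    2    3    3    4

3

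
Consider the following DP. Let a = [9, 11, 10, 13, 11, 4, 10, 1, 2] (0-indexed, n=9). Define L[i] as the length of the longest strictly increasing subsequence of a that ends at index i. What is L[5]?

1

   i    0    1    2    3    4    5    6    7    8
a[i]    9   11   10   13   11    4   10    1    2
L[i]    1    2    2    3    3    1    2    1    2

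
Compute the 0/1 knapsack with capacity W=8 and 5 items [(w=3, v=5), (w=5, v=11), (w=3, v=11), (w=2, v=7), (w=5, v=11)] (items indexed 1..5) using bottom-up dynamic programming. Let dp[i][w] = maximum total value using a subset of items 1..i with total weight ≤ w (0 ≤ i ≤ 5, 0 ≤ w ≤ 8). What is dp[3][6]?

i\w   0   1   2   3   4   5   6   7   8
  0   0   0   0   0   0   0   0   0   0
  1   0   0   0   5   5   5   5   5   5
  2   0   0   0   5   5  11  11  11  16
  3   0   0   0  11  11  11  16  16  22
  4   0   0   7  11  11  18  18  18  23
  5   0   0   7  11  11  18  18  18  23

16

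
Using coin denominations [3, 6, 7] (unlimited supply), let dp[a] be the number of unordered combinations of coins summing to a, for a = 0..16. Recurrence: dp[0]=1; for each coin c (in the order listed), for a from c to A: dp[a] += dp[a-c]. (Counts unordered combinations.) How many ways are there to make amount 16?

2

after  coin     0     1     2     3     4     5     6     7     8     9    10    11    12    13    14    15    16
          3     1     0     0     1     0     0     1     0     0     1     0     0     1     0     0     1     0
          6     1     0     0     1     0     0     2     0     0     2     0     0     3     0     0     3     0
          7     1     0     0     1     0     0     2     1     0     2     1     0     3     2     1     3     2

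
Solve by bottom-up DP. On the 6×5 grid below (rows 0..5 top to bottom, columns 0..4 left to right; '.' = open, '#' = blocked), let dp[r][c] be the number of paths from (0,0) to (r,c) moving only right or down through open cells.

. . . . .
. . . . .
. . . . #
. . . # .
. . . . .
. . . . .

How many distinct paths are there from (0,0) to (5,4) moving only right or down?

51

r\c   0   1   2   3   4
  0   1   1   1   1   1
  1   1   2   3   4   5
  2   1   3   6  10   0
  3   1   4  10   0   0
  4   1   5  15  15  15
  5   1   6  21  36  51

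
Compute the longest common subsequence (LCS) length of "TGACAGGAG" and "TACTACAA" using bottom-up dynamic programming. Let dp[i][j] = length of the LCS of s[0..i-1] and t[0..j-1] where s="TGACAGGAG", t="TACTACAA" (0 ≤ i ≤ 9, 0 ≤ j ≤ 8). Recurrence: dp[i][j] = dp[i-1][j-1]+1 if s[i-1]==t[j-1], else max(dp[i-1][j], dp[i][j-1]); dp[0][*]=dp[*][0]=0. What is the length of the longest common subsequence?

5

   ''  T  A  C  T  A  C  A  A
''  0  0  0  0  0  0  0  0  0
 T  0  1  1  1  1  1  1  1  1
 G  0  1  1  1  1  1  1  1  1
 A  0  1  2  2  2  2  2  2  2
 C  0  1  2  3  3  3  3  3  3
 A  0  1  2  3  3  4  4  4  4
 G  0  1  2  3  3  4  4  4  4
 G  0  1  2  3  3  4  4  4  4
 A  0  1  2  3  3  4  4  5  5
 G  0  1  2  3  3  4  4  5  5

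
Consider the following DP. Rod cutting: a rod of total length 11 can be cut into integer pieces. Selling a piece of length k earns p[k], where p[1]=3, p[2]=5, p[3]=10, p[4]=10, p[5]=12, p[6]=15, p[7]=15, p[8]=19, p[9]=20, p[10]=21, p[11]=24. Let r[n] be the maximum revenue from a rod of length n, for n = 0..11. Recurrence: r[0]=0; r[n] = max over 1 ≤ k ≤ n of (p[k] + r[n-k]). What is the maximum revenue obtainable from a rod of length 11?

36

   n    0    1    2    3    4    5    6    7    8    9   10   11
r[n]    0    3    6   10   13   16   20   23   26   30   33   36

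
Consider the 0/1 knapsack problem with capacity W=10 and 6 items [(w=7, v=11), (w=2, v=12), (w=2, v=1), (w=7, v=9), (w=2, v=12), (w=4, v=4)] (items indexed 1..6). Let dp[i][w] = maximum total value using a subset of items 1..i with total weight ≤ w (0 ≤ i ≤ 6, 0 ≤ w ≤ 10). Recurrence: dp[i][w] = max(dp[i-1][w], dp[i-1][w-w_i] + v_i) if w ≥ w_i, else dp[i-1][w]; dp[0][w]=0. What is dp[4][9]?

23

i\w   0   1   2   3   4   5   6   7   8   9  10
  0   0   0   0   0   0   0   0   0   0   0   0
  1   0   0   0   0   0   0   0  11  11  11  11
  2   0   0  12  12  12  12  12  12  12  23  23
  3   0   0  12  12  13  13  13  13  13  23  23
  4   0   0  12  12  13  13  13  13  13  23  23
  5   0   0  12  12  24  24  25  25  25  25  25
  6   0   0  12  12  24  24  25  25  28  28  29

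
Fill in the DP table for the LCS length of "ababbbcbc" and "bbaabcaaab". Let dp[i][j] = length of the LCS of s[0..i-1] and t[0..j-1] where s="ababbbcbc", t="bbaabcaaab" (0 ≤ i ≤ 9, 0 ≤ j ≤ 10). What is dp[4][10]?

4

   ''  b  b  a  a  b  c  a  a  a  b
''  0  0  0  0  0  0  0  0  0  0  0
 a  0  0  0  1  1  1  1  1  1  1  1
 b  0  1  1  1  1  2  2  2  2  2  2
 a  0  1  1  2  2  2  2  3  3  3  3
 b  0  1  2  2  2  3  3  3  3  3  4
 b  0  1  2  2  2  3  3  3  3  3  4
 b  0  1  2  2  2  3  3  3  3  3  4
 c  0  1  2  2  2  3  4  4  4  4  4
 b  0  1  2  2  2  3  4  4  4  4  5
 c  0  1  2  2  2  3  4  4  4  4  5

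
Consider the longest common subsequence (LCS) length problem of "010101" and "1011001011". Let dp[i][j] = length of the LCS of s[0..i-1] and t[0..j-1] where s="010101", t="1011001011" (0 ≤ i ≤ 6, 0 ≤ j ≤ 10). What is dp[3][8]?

3

   ''  1  0  1  1  0  0  1  0  1  1
''  0  0  0  0  0  0  0  0  0  0  0
 0  0  0  1  1  1  1  1  1  1  1  1
 1  0  1  1  2  2  2  2  2  2  2  2
 0  0  1  2  2  2  3  3  3  3  3  3
 1  0  1  2  3  3  3  3  4  4  4  4
 0  0  1  2  3  3  4  4  4  5  5  5
 1  0  1  2  3  4  4  4  5  5  6  6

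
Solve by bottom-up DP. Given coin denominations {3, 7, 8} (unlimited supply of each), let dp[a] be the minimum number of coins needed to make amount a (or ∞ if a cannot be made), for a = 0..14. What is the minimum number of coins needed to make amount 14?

 a  0  1  2  3  4  5  6  7  8  9 10 11 12 13 14
dp  0  -  -  1  -  -  2  1  1  3  2  2  4  3  2
(- denotes ∞ / unreachable)

2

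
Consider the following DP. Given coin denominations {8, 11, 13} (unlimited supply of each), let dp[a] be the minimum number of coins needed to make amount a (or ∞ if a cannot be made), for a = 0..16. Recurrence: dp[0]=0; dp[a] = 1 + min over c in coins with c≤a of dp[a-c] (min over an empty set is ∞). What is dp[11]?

 a  0  1  2  3  4  5  6  7  8  9 10 11 12 13 14 15 16
dp  0  -  -  -  -  -  -  -  1  -  -  1  -  1  -  -  2
(- denotes ∞ / unreachable)

1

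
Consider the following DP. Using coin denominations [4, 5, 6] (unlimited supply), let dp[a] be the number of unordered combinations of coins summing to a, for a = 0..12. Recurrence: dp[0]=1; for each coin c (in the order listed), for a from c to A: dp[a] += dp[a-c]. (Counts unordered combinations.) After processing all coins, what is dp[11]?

after  coin     0     1     2     3     4     5     6     7     8     9    10    11    12
          4     1     0     0     0     1     0     0     0     1     0     0     0     1
          5     1     0     0     0     1     1     0     0     1     1     1     0     1
          6     1     0     0     0     1     1     1     0     1     1     2     1     2

1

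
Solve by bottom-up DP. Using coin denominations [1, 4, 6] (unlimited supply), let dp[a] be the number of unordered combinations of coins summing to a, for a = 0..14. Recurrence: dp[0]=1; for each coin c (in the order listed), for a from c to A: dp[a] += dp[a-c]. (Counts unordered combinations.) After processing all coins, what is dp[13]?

after  coin     0     1     2     3     4     5     6     7     8     9    10    11    12    13    14
          1     1     1     1     1     1     1     1     1     1     1     1     1     1     1     1
          4     1     1     1     1     2     2     2     2     3     3     3     3     4     4     4
          6     1     1     1     1     2     2     3     3     4     4     5     5     7     7     8

7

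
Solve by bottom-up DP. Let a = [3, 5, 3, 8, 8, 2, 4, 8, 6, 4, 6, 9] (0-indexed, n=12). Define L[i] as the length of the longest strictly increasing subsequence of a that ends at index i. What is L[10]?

   i    0    1    2    3    4    5    6    7    8    9   10   11
a[i]    3    5    3    8    8    2    4    8    6    4    6    9
L[i]    1    2    1    3    3    1    2    3    3    2    3    4

3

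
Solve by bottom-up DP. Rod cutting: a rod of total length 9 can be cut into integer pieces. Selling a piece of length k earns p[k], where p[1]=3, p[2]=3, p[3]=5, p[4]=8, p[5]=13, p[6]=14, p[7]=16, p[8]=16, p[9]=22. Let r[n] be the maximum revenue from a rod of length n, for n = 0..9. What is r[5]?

15

   n    0    1    2    3    4    5    6    7    8    9
r[n]    0    3    6    9   12   15   18   21   24   27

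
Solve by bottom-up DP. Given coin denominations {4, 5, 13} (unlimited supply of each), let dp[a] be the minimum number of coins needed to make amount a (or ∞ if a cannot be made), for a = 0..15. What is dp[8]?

2

 a  0  1  2  3  4  5  6  7  8  9 10 11 12 13 14 15
dp  0  -  -  -  1  1  -  -  2  2  2  -  3  1  3  3
(- denotes ∞ / unreachable)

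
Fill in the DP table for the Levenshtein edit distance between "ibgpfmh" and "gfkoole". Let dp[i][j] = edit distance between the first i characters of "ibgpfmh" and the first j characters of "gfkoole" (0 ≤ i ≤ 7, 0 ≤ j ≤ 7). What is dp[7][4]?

   ''  g  f  k  o  o  l  e
''  0  1  2  3  4  5  6  7
 i  1  1  2  3  4  5  6  7
 b  2  2  2  3  4  5  6  7
 g  3  2  3  3  4  5  6  7
 p  4  3  3  4  4  5  6  7
 f  5  4  3  4  5  5  6  7
 m  6  5  4  4  5  6  6  7
 h  7  6  5  5  5  6  7  7

5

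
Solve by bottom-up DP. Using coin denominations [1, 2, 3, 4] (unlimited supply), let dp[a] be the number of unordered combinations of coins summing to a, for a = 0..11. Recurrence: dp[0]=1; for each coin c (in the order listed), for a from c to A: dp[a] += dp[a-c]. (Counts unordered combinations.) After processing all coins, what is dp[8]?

15

after  coin     0     1     2     3     4     5     6     7     8     9    10    11
          1     1     1     1     1     1     1     1     1     1     1     1     1
          2     1     1     2     2     3     3     4     4     5     5     6     6
          3     1     1     2     3     4     5     7     8    10    12    14    16
          4     1     1     2     3     5     6     9    11    15    18    23    27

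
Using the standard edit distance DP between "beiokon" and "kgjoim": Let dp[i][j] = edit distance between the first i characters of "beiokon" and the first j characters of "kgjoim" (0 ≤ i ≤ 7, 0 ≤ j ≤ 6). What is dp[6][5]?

5

   ''  k  g  j  o  i  m
''  0  1  2  3  4  5  6
 b  1  1  2  3  4  5  6
 e  2  2  2  3  4  5  6
 i  3  3  3  3  4  4  5
 o  4  4  4  4  3  4  5
 k  5  4  5  5  4  4  5
 o  6  5  5  6  5  5  5
 n  7  6  6  6  6  6  6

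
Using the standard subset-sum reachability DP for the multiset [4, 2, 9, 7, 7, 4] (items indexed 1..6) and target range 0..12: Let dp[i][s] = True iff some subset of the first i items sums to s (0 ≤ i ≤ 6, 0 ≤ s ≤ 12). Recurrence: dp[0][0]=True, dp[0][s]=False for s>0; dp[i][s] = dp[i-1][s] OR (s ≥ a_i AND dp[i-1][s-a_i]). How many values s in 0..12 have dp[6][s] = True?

9

i\s   0   1   2   3   4   5   6   7   8   9  10  11  12
  0   T   F   F   F   F   F   F   F   F   F   F   F   F
  1   T   F   F   F   T   F   F   F   F   F   F   F   F
  2   T   F   T   F   T   F   T   F   F   F   F   F   F
  3   T   F   T   F   T   F   T   F   F   T   F   T   F
  4   T   F   T   F   T   F   T   T   F   T   F   T   F
  5   T   F   T   F   T   F   T   T   F   T   F   T   F
  6   T   F   T   F   T   F   T   T   T   T   T   T   F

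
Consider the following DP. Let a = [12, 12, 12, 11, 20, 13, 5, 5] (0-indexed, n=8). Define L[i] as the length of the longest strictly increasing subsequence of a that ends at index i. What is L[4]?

   i    0    1    2    3    4    5    6    7
a[i]   12   12   12   11   20   13    5    5
L[i]    1    1    1    1    2    2    1    1

2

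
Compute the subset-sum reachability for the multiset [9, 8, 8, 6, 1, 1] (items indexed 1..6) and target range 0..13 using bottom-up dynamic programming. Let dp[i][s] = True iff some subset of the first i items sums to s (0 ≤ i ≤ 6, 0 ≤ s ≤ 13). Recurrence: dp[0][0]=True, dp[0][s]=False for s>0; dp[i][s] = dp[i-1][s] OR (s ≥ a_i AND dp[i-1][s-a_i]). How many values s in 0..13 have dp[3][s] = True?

i\s   0   1   2   3   4   5   6   7   8   9  10  11  12  13
  0   T   F   F   F   F   F   F   F   F   F   F   F   F   F
  1   T   F   F   F   F   F   F   F   F   T   F   F   F   F
  2   T   F   F   F   F   F   F   F   T   T   F   F   F   F
  3   T   F   F   F   F   F   F   F   T   T   F   F   F   F
  4   T   F   F   F   F   F   T   F   T   T   F   F   F   F
  5   T   T   F   F   F   F   T   T   T   T   T   F   F   F
  6   T   T   T   F   F   F   T   T   T   T   T   T   F   F

3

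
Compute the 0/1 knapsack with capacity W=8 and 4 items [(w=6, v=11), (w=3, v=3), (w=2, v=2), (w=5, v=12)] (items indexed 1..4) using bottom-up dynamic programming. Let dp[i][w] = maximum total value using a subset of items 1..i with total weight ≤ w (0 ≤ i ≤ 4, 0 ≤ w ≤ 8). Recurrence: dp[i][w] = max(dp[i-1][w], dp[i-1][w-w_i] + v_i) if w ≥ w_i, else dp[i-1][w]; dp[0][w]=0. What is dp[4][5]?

i\w   0   1   2   3   4   5   6   7   8
  0   0   0   0   0   0   0   0   0   0
  1   0   0   0   0   0   0  11  11  11
  2   0   0   0   3   3   3  11  11  11
  3   0   0   2   3   3   5  11  11  13
  4   0   0   2   3   3  12  12  14  15

12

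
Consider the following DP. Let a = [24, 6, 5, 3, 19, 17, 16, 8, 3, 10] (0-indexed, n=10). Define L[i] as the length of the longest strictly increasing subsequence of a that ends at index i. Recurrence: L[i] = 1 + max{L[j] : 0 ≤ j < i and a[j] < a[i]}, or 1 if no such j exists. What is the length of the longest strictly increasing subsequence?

   i    0    1    2    3    4    5    6    7    8    9
a[i]   24    6    5    3   19   17   16    8    3   10
L[i]    1    1    1    1    2    2    2    2    1    3

3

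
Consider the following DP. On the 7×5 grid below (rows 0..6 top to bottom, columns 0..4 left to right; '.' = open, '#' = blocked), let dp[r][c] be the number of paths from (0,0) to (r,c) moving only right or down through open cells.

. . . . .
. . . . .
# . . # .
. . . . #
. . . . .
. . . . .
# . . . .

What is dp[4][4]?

16

r\c   0   1   2   3   4
  0   1   1   1   1   1
  1   1   2   3   4   5
  2   0   2   5   0   5
  3   0   2   7   7   0
  4   0   2   9  16  16
  5   0   2  11  27  43
  6   0   2  13  40  83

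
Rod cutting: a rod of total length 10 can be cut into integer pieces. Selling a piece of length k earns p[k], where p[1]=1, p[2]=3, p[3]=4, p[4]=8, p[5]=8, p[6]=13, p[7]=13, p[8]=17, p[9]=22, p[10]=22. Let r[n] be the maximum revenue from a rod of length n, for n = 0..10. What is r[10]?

23

   n    0    1    2    3    4    5    6    7    8    9   10
r[n]    0    1    3    4    8    9   13   14   17   22   23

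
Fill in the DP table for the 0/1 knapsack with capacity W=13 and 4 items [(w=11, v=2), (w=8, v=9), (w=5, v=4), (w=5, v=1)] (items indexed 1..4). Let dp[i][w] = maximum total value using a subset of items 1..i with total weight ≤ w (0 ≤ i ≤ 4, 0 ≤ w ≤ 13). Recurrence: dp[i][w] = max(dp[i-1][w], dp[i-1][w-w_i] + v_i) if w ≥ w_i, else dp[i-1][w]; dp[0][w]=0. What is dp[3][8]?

i\w   0   1   2   3   4   5   6   7   8   9  10  11  12  13
  0   0   0   0   0   0   0   0   0   0   0   0   0   0   0
  1   0   0   0   0   0   0   0   0   0   0   0   2   2   2
  2   0   0   0   0   0   0   0   0   9   9   9   9   9   9
  3   0   0   0   0   0   4   4   4   9   9   9   9   9  13
  4   0   0   0   0   0   4   4   4   9   9   9   9   9  13

9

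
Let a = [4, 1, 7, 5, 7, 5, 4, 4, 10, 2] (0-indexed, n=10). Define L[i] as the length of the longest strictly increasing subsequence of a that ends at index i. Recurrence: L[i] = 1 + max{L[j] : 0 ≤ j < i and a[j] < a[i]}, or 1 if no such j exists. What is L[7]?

   i    0    1    2    3    4    5    6    7    8    9
a[i]    4    1    7    5    7    5    4    4   10    2
L[i]    1    1    2    2    3    2    2    2    4    2

2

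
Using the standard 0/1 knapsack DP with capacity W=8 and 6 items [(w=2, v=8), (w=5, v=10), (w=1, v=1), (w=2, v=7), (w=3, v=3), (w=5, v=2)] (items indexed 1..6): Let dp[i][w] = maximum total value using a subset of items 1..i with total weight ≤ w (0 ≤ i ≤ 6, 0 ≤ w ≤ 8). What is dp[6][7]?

18

i\w   0   1   2   3   4   5   6   7   8
  0   0   0   0   0   0   0   0   0   0
  1   0   0   8   8   8   8   8   8   8
  2   0   0   8   8   8  10  10  18  18
  3   0   1   8   9   9  10  11  18  19
  4   0   1   8   9  15  16  16  18  19
  5   0   1   8   9  15  16  16  18  19
  6   0   1   8   9  15  16  16  18  19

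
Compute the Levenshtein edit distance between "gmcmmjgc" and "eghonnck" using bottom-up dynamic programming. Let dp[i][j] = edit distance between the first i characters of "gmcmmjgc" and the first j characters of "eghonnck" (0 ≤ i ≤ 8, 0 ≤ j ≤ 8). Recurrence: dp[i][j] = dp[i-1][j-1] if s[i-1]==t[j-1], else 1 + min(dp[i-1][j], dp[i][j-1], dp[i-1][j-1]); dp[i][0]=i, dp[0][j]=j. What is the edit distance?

   ''  e  g  h  o  n  n  c  k
''  0  1  2  3  4  5  6  7  8
 g  1  1  1  2  3  4  5  6  7
 m  2  2  2  2  3  4  5  6  7
 c  3  3  3  3  3  4  5  5  6
 m  4  4  4  4  4  4  5  6  6
 m  5  5  5  5  5  5  5  6  7
 j  6  6  6  6  6  6  6  6  7
 g  7  7  6  7  7  7  7  7  7
 c  8  8  7  7  8  8  8  7  8

8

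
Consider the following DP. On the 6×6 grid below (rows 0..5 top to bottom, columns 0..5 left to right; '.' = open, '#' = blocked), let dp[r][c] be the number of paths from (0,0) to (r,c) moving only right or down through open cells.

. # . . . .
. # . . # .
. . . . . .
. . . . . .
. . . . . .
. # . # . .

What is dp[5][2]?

6

r\c   0   1   2   3   4   5
  0   1   0   0   0   0   0
  1   1   0   0   0   0   0
  2   1   1   1   1   1   1
  3   1   2   3   4   5   6
  4   1   3   6  10  15  21
  5   1   0   6   0  15  36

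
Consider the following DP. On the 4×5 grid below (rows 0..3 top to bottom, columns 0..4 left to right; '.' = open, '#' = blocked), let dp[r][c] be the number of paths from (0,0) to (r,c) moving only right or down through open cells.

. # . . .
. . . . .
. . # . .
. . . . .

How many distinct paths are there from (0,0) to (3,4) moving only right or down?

r\c   0   1   2   3   4
  0   1   0   0   0   0
  1   1   1   1   1   1
  2   1   2   0   1   2
  3   1   3   3   4   6

6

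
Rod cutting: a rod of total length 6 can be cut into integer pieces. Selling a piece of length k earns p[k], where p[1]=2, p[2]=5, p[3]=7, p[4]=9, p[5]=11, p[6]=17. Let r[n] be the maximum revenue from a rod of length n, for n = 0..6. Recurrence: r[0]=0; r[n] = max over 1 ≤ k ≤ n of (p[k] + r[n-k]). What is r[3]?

   n    0    1    2    3    4    5    6
r[n]    0    2    5    7   10   12   17

7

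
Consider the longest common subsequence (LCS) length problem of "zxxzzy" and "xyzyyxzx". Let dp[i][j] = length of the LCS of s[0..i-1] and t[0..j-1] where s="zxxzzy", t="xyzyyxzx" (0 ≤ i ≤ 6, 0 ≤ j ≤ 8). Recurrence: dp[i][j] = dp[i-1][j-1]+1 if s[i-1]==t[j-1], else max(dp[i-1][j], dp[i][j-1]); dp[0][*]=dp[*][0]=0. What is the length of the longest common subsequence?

3

   ''  x  y  z  y  y  x  z  x
''  0  0  0  0  0  0  0  0  0
 z  0  0  0  1  1  1  1  1  1
 x  0  1  1  1  1  1  2  2  2
 x  0  1  1  1  1  1  2  2  3
 z  0  1  1  2  2  2  2  3  3
 z  0  1  1  2  2  2  2  3  3
 y  0  1  2  2  3  3  3  3  3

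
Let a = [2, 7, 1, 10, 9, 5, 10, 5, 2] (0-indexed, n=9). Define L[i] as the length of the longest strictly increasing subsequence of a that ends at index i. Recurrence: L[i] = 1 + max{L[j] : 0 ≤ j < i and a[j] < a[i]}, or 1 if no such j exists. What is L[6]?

4

   i    0    1    2    3    4    5    6    7    8
a[i]    2    7    1   10    9    5   10    5    2
L[i]    1    2    1    3    3    2    4    2    2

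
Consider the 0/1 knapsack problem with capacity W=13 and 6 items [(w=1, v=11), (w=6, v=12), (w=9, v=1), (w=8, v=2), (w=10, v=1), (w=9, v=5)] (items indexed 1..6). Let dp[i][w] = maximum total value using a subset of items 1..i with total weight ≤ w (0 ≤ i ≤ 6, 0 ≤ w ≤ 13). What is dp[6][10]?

i\w   0   1   2   3   4   5   6   7   8   9  10  11  12  13
  0   0   0   0   0   0   0   0   0   0   0   0   0   0   0
  1   0  11  11  11  11  11  11  11  11  11  11  11  11  11
  2   0  11  11  11  11  11  12  23  23  23  23  23  23  23
  3   0  11  11  11  11  11  12  23  23  23  23  23  23  23
  4   0  11  11  11  11  11  12  23  23  23  23  23  23  23
  5   0  11  11  11  11  11  12  23  23  23  23  23  23  23
  6   0  11  11  11  11  11  12  23  23  23  23  23  23  23

23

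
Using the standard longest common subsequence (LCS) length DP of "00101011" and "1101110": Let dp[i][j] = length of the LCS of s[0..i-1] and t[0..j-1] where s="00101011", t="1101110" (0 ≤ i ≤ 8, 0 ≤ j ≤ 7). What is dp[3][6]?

   ''  1  1  0  1  1  1  0
''  0  0  0  0  0  0  0  0
 0  0  0  0  1  1  1  1  1
 0  0  0  0  1  1  1  1  2
 1  0  1  1  1  2  2  2  2
 0  0  1  1  2  2  2  2  3
 1  0  1  2  2  3  3  3  3
 0  0  1  2  3  3  3  3  4
 1  0  1  2  3  4  4  4  4
 1  0  1  2  3  4  5  5  5

2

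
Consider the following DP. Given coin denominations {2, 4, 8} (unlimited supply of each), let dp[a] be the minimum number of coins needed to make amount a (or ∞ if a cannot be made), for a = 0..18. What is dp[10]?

2

 a  0  1  2  3  4  5  6  7  8  9 10 11 12 13 14 15 16 17 18
dp  0  -  1  -  1  -  2  -  1  -  2  -  2  -  3  -  2  -  3
(- denotes ∞ / unreachable)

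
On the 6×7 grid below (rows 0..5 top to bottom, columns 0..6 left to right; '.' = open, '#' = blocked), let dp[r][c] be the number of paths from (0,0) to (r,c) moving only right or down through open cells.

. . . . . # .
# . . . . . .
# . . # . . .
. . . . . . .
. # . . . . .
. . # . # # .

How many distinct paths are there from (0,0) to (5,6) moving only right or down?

60

r\c   0   1   2   3   4   5   6
  0   1   1   1   1   1   0   0
  1   0   1   2   3   4   4   4
  2   0   1   3   0   4   8  12
  3   0   1   4   4   8  16  28
  4   0   0   4   8  16  32  60
  5   0   0   0   8   0   0  60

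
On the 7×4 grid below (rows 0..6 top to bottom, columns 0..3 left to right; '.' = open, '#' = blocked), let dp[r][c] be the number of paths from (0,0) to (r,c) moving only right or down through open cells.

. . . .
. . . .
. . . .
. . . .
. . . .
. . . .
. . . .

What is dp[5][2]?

r\c   0   1   2   3
  0   1   1   1   1
  1   1   2   3   4
  2   1   3   6  10
  3   1   4  10  20
  4   1   5  15  35
  5   1   6  21  56
  6   1   7  28  84

21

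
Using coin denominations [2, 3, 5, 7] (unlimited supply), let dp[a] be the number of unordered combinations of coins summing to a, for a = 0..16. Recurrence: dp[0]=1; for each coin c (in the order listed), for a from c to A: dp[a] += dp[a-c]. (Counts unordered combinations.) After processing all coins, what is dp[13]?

7

after  coin     0     1     2     3     4     5     6     7     8     9    10    11    12    13    14    15    16
          2     1     0     1     0     1     0     1     0     1     0     1     0     1     0     1     0     1
          3     1     0     1     1     1     1     2     1     2     2     2     2     3     2     3     3     3
          5     1     0     1     1     1     2     2     2     3     3     4     4     5     5     6     7     7
          7     1     0     1     1     1     2     2     3     3     4     5     5     7     7     9    10    11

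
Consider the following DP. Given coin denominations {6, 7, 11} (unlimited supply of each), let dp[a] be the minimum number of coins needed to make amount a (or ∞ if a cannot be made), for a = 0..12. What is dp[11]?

1

 a  0  1  2  3  4  5  6  7  8  9 10 11 12
dp  0  -  -  -  -  -  1  1  -  -  -  1  2
(- denotes ∞ / unreachable)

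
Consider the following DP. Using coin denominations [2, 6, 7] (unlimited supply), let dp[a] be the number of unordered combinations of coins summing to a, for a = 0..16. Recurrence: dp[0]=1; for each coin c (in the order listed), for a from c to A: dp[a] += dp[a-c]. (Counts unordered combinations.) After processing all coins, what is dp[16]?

4

after  coin     0     1     2     3     4     5     6     7     8     9    10    11    12    13    14    15    16
          2     1     0     1     0     1     0     1     0     1     0     1     0     1     0     1     0     1
          6     1     0     1     0     1     0     2     0     2     0     2     0     3     0     3     0     3
          7     1     0     1     0     1     0     2     1     2     1     2     1     3     2     4     2     4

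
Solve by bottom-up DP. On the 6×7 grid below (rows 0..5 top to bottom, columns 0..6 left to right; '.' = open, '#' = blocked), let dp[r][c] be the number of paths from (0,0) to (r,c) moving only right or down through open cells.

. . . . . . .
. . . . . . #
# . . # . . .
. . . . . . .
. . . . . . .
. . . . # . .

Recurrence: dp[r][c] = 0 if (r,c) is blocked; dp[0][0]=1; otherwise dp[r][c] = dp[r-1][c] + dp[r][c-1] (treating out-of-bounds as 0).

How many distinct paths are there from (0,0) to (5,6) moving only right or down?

r\c   0   1   2   3   4   5   6
  0   1   1   1   1   1   1   1
  1   1   2   3   4   5   6   0
  2   0   2   5   0   5  11  11
  3   0   2   7   7  12  23  34
  4   0   2   9  16  28  51  85
  5   0   2  11  27   0  51 136

136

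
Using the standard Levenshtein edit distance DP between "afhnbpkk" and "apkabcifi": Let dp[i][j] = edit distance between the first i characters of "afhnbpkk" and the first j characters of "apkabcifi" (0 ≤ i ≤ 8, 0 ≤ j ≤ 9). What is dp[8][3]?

   ''  a  p  k  a  b  c  i  f  i
''  0  1  2  3  4  5  6  7  8  9
 a  1  0  1  2  3  4  5  6  7  8
 f  2  1  1  2  3  4  5  6  6  7
 h  3  2  2  2  3  4  5  6  7  7
 n  4  3  3  3  3  4  5  6  7  8
 b  5  4  4  4  4  3  4  5  6  7
 p  6  5  4  5  5  4  4  5  6  7
 k  7  6  5  4  5  5  5  5  6  7
 k  8  7  6  5  5  6  6  6  6  7

5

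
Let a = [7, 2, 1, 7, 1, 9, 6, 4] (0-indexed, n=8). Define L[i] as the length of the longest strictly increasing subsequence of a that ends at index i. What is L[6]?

   i    0    1    2    3    4    5    6    7
a[i]    7    2    1    7    1    9    6    4
L[i]    1    1    1    2    1    3    2    2

2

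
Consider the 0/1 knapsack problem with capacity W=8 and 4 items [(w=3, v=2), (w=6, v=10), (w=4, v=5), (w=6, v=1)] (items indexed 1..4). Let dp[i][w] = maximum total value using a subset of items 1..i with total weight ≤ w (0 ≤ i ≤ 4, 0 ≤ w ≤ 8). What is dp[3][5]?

i\w   0   1   2   3   4   5   6   7   8
  0   0   0   0   0   0   0   0   0   0
  1   0   0   0   2   2   2   2   2   2
  2   0   0   0   2   2   2  10  10  10
  3   0   0   0   2   5   5  10  10  10
  4   0   0   0   2   5   5  10  10  10

5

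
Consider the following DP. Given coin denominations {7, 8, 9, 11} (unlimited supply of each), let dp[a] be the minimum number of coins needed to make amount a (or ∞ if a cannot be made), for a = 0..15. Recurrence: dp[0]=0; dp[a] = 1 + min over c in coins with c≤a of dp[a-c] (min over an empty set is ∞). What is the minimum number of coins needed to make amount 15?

2

 a  0  1  2  3  4  5  6  7  8  9 10 11 12 13 14 15
dp  0  -  -  -  -  -  -  1  1  1  -  1  -  -  2  2
(- denotes ∞ / unreachable)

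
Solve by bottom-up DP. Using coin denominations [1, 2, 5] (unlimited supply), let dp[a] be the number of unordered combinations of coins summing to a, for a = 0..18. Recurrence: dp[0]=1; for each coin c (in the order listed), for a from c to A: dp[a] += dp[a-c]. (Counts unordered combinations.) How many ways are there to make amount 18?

after  coin     0     1     2     3     4     5     6     7     8     9    10    11    12    13    14    15    16    17    18
          1     1     1     1     1     1     1     1     1     1     1     1     1     1     1     1     1     1     1     1
          2     1     1     2     2     3     3     4     4     5     5     6     6     7     7     8     8     9     9    10
          5     1     1     2     2     3     4     5     6     7     8    10    11    13    14    16    18    20    22    24

24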